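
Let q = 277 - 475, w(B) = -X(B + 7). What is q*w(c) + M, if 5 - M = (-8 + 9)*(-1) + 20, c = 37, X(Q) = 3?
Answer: 580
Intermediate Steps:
w(B) = -3 (w(B) = -1*3 = -3)
M = -14 (M = 5 - ((-8 + 9)*(-1) + 20) = 5 - (1*(-1) + 20) = 5 - (-1 + 20) = 5 - 1*19 = 5 - 19 = -14)
q = -198
q*w(c) + M = -198*(-3) - 14 = 594 - 14 = 580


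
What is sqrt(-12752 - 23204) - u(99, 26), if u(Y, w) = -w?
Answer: 26 + 2*I*sqrt(8989) ≈ 26.0 + 189.62*I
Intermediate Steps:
sqrt(-12752 - 23204) - u(99, 26) = sqrt(-12752 - 23204) - (-1)*26 = sqrt(-35956) - 1*(-26) = 2*I*sqrt(8989) + 26 = 26 + 2*I*sqrt(8989)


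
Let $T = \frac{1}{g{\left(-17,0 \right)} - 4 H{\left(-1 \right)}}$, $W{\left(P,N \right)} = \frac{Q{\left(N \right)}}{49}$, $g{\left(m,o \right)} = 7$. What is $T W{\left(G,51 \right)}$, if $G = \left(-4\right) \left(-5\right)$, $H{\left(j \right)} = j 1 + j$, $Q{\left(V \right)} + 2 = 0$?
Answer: $- \frac{2}{735} \approx -0.0027211$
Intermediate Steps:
$Q{\left(V \right)} = -2$ ($Q{\left(V \right)} = -2 + 0 = -2$)
$H{\left(j \right)} = 2 j$ ($H{\left(j \right)} = j + j = 2 j$)
$G = 20$
$W{\left(P,N \right)} = - \frac{2}{49}$
$T = \frac{1}{15}$ ($T = \frac{1}{7 - 4 \cdot 2 \left(-1\right)} = \frac{1}{7 - -8} = \frac{1}{7 + 8} = \frac{1}{15} \approx 0.066667$)
$T W{\left(G,51 \right)} = \frac{1}{15} \left(- \frac{2}{49}\right) = - \frac{2}{735}$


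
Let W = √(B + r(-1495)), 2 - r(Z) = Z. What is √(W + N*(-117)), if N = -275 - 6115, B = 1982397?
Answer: √(747630 + √1983894) ≈ 865.47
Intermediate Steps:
r(Z) = 2 - Z
N = -6390
W = √1983894 (W = √(1982397 + (2 - 1*(-1495))) = √(1982397 + (2 + 1495)) = √(1982397 + 1497) = √1983894 ≈ 1408.5)
√(W + N*(-117)) = √(√1983894 - 6390*(-117)) = √(√1983894 + 747630) = √(747630 + √1983894)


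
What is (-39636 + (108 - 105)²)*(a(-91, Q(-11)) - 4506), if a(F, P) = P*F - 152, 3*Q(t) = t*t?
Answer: 330026865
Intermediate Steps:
Q(t) = t²/3 (Q(t) = (t*t)/3 = t²/3)
a(F, P) = -152 + F*P (a(F, P) = F*P - 152 = -152 + F*P)
(-39636 + (108 - 105)²)*(a(-91, Q(-11)) - 4506) = (-39636 + (108 - 105)²)*((-152 - 91*(-11)²/3) - 4506) = (-39636 + 3²)*((-152 - 91*121/3) - 4506) = (-39636 + 9)*((-152 - 91*121/3) - 4506) = -39627*((-152 - 11011/3) - 4506) = -39627*(-11467/3 - 4506) = -39627*(-24985/3) = 330026865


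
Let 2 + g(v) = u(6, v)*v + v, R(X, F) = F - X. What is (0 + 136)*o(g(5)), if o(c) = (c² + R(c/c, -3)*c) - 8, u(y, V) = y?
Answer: 129064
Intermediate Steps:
g(v) = -2 + 7*v (g(v) = -2 + (6*v + v) = -2 + 7*v)
o(c) = -8 + c² - 4*c (o(c) = (c² + (-3 - c/c)*c) - 8 = (c² + (-3 - 1*1)*c) - 8 = (c² + (-3 - 1)*c) - 8 = (c² - 4*c) - 8 = -8 + c² - 4*c)
(0 + 136)*o(g(5)) = (0 + 136)*(-8 + (-2 + 7*5)² - 4*(-2 + 7*5)) = 136*(-8 + (-2 + 35)² - 4*(-2 + 35)) = 136*(-8 + 33² - 4*33) = 136*(-8 + 1089 - 132) = 136*949 = 129064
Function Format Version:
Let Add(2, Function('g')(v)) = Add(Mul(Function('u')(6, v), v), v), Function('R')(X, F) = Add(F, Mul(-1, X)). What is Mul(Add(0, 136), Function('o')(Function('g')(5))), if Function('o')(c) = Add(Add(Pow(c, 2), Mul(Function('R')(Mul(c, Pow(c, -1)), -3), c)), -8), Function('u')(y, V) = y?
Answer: 129064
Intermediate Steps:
Function('g')(v) = Add(-2, Mul(7, v)) (Function('g')(v) = Add(-2, Add(Mul(6, v), v)) = Add(-2, Mul(7, v)))
Function('o')(c) = Add(-8, Pow(c, 2), Mul(-4, c)) (Function('o')(c) = Add(Add(Pow(c, 2), Mul(Add(-3, Mul(-1, Mul(c, Pow(c, -1)))), c)), -8) = Add(Add(Pow(c, 2), Mul(Add(-3, Mul(-1, 1)), c)), -8) = Add(Add(Pow(c, 2), Mul(Add(-3, -1), c)), -8) = Add(Add(Pow(c, 2), Mul(-4, c)), -8) = Add(-8, Pow(c, 2), Mul(-4, c)))
Mul(Add(0, 136), Function('o')(Function('g')(5))) = Mul(Add(0, 136), Add(-8, Pow(Add(-2, Mul(7, 5)), 2), Mul(-4, Add(-2, Mul(7, 5))))) = Mul(136, Add(-8, Pow(Add(-2, 35), 2), Mul(-4, Add(-2, 35)))) = Mul(136, Add(-8, Pow(33, 2), Mul(-4, 33))) = Mul(136, Add(-8, 1089, -132)) = Mul(136, 949) = 129064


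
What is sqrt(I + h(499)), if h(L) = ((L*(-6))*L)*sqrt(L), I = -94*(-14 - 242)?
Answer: sqrt(24064 - 1494006*sqrt(499)) ≈ 5774.9*I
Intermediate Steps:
I = 24064 (I = -94*(-256) = 24064)
h(L) = -6*L**(5/2) (h(L) = ((-6*L)*L)*sqrt(L) = (-6*L**2)*sqrt(L) = -6*L**(5/2))
sqrt(I + h(499)) = sqrt(24064 - 1494006*sqrt(499))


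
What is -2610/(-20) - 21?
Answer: 219/2 ≈ 109.50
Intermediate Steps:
-2610/(-20) - 21 = -2610*(-1)/20 - 21 = -145*(-9/10) - 21 = 261/2 - 21 = 219/2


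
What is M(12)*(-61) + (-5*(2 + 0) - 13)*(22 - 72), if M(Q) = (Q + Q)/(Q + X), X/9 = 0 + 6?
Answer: 12406/11 ≈ 1127.8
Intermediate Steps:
X = 54 (X = 9*(0 + 6) = 9*6 = 54)
M(Q) = 2*Q/(54 + Q) (M(Q) = (Q + Q)/(Q + 54) = (2*Q)/(54 + Q) = 2*Q/(54 + Q))
M(12)*(-61) + (-5*(2 + 0) - 13)*(22 - 72) = (2*12/(54 + 12))*(-61) + (-5*(2 + 0) - 13)*(22 - 72) = (2*12/66)*(-61) + (-5*2 - 13)*(-50) = (2*12*(1/66))*(-61) + (-10 - 13)*(-50) = (4/11)*(-61) - 23*(-50) = -244/11 + 1150 = 12406/11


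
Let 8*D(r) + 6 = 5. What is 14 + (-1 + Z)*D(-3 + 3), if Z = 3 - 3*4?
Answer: 61/4 ≈ 15.250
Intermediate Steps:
D(r) = -⅛ (D(r) = -¾ + (⅛)*5 = -¾ + 5/8 = -⅛)
Z = -9 (Z = 3 - 12 = -9)
14 + (-1 + Z)*D(-3 + 3) = 14 + (-1 - 9)*(-⅛) = 14 - 10*(-⅛) = 14 + 5/4 = 61/4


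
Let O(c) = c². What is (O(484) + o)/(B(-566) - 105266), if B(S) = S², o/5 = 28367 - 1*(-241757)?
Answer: 792438/107545 ≈ 7.3684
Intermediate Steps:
o = 1350620 (o = 5*(28367 - 1*(-241757)) = 5*(28367 + 241757) = 5*270124 = 1350620)
(O(484) + o)/(B(-566) - 105266) = (484² + 1350620)/((-566)² - 105266) = (234256 + 1350620)/(320356 - 105266) = 1584876/215090 = 1584876*(1/215090) = 792438/107545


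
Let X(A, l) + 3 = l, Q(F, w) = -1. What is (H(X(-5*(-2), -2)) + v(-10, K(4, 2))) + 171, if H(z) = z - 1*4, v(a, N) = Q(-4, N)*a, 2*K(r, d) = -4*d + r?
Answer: 172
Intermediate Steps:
K(r, d) = r/2 - 2*d (K(r, d) = (-4*d + r)/2 = (r - 4*d)/2 = r/2 - 2*d)
v(a, N) = -a
X(A, l) = -3 + l
H(z) = -4 + z (H(z) = z - 4 = -4 + z)
(H(X(-5*(-2), -2)) + v(-10, K(4, 2))) + 171 = ((-4 + (-3 - 2)) - 1*(-10)) + 171 = ((-4 - 5) + 10) + 171 = (-9 + 10) + 171 = 1 + 171 = 172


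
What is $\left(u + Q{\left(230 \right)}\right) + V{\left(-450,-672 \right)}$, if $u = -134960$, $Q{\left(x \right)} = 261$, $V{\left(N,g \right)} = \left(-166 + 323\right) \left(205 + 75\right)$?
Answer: $-90739$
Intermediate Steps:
$V{\left(N,g \right)} = 43960$ ($V{\left(N,g \right)} = 157 \cdot 280 = 43960$)
$\left(u + Q{\left(230 \right)}\right) + V{\left(-450,-672 \right)} = \left(-134960 + 261\right) + 43960 = -134699 + 43960 = -90739$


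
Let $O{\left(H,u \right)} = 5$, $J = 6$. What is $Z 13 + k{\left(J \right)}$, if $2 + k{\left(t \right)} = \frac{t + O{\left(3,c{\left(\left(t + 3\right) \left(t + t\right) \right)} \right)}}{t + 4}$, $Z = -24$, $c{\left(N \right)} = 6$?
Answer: $- \frac{3129}{10} \approx -312.9$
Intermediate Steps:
$k{\left(t \right)} = -2 + \frac{5 + t}{4 + t}$ ($k{\left(t \right)} = -2 + \frac{t + 5}{t + 4} = -2 + \frac{5 + t}{4 + t}$)
$Z 13 + k{\left(J \right)} = \left(-24\right) 13 + \frac{-3 - 6}{4 + 6} = -312 + \frac{-3 - 6}{10} = -312 + \frac{1}{10} \left(-9\right) = -312 - \frac{9}{10} = - \frac{3129}{10}$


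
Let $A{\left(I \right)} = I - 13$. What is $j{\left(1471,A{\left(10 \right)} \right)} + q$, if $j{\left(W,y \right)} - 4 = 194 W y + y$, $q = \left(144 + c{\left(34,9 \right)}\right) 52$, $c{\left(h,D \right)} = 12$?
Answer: $-848009$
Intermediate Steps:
$A{\left(I \right)} = -13 + I$
$q = 8112$ ($q = \left(144 + 12\right) 52 = 156 \cdot 52 = 8112$)
$j{\left(W,y \right)} = 4 + y + 194 W y$ ($j{\left(W,y \right)} = 4 + \left(194 W y + y\right) = 4 + \left(y + 194 W y\right) = 4 + y + 194 W y$)
$j{\left(1471,A{\left(10 \right)} \right)} + q = \left(4 + \left(-13 + 10\right) + 194 \cdot 1471 \left(-13 + 10\right)\right) + 8112 = \left(4 - 3 + 194 \cdot 1471 \left(-3\right)\right) + 8112 = \left(4 - 3 - 856122\right) + 8112 = -856121 + 8112 = -848009$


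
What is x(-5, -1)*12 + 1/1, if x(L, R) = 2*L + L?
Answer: -179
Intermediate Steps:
x(L, R) = 3*L
x(-5, -1)*12 + 1/1 = (3*(-5))*12 + 1/1 = -15*12 + 1 = -180 + 1 = -179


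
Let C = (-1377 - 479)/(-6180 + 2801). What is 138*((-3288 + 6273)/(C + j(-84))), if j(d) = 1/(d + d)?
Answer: 233841126960/308429 ≈ 7.5817e+5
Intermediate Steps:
C = 1856/3379 (C = -1856/(-3379) = -1856*(-1/3379) = 1856/3379 ≈ 0.54927)
j(d) = 1/(2*d)
138*((-3288 + 6273)/(C + j(-84))) = 138*((-3288 + 6273)/(1856/3379 + (1/2)/(-84))) = 138*(2985/(1856/3379 + (1/2)*(-1/84))) = 138*(2985/(1856/3379 - 1/168)) = 138*(2985/(308429/567672)) = 138*(2985*(567672/308429)) = 138*(1694500920/308429) = 233841126960/308429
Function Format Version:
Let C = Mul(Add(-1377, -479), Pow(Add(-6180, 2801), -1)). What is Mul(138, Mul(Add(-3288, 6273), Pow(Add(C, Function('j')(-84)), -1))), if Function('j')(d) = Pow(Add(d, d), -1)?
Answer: Rational(233841126960, 308429) ≈ 7.5817e+5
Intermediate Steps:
C = Rational(1856, 3379) (C = Mul(-1856, Pow(-3379, -1)) = Mul(-1856, Rational(-1, 3379)) = Rational(1856, 3379) ≈ 0.54927)
Function('j')(d) = Mul(Rational(1, 2), Pow(d, -1)) (Function('j')(d) = Pow(Mul(2, d), -1) = Mul(Rational(1, 2), Pow(d, -1)))
Mul(138, Mul(Add(-3288, 6273), Pow(Add(C, Function('j')(-84)), -1))) = Mul(138, Mul(Add(-3288, 6273), Pow(Add(Rational(1856, 3379), Mul(Rational(1, 2), Pow(-84, -1))), -1))) = Mul(138, Mul(2985, Pow(Add(Rational(1856, 3379), Mul(Rational(1, 2), Rational(-1, 84))), -1))) = Mul(138, Mul(2985, Pow(Add(Rational(1856, 3379), Rational(-1, 168)), -1))) = Mul(138, Mul(2985, Pow(Rational(308429, 567672), -1))) = Mul(138, Mul(2985, Rational(567672, 308429))) = Mul(138, Rational(1694500920, 308429)) = Rational(233841126960, 308429)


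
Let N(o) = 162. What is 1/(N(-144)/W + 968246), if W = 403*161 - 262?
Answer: 64621/62569024928 ≈ 1.0328e-6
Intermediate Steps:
W = 64621 (W = 64883 - 262 = 64621)
1/(N(-144)/W + 968246) = 1/(162/64621 + 968246) = 1/(62569024928/64621) = 64621/62569024928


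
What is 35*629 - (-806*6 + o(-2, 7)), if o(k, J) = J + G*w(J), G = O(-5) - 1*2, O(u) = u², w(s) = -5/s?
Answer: 188023/7 ≈ 26860.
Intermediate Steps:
G = 23 (G = (-5)² - 1*2 = 25 - 2 = 23)
o(k, J) = J - 115/J (o(k, J) = J + 23*(-5/J) = J - 115/J)
35*629 - (-806*6 + o(-2, 7)) = 35*629 - (-806*6 + (7 - 115/7)) = 22015 - (-62*78 + (7 - 115*⅐)) = 22015 - (-4836 + (7 - 115/7)) = 22015 - (-4836 - 66/7) = 22015 - 1*(-33918/7) = 22015 + 33918/7 = 188023/7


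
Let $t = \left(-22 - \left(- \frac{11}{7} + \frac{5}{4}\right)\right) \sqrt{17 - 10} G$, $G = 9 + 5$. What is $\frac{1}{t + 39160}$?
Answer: $\frac{156640}{6131443257} + \frac{1214 \sqrt{7}}{6131443257} \approx 2.6071 \cdot 10^{-5}$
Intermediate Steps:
$G = 14$
$t = - \frac{607 \sqrt{7}}{2}$ ($t = \left(-22 - \left(- \frac{11}{7} + \frac{5}{4}\right)\right) \sqrt{17 - 10} \cdot 14 = \left(-22 - - \frac{9}{28}\right) \sqrt{7} \cdot 14 = \left(-22 + \left(\frac{11}{7} - \frac{5}{4}\right)\right) \sqrt{7} \cdot 14 = \left(-22 + \frac{9}{28}\right) \sqrt{7} \cdot 14 = - \frac{607 \sqrt{7}}{28} \cdot 14 = - \frac{607 \sqrt{7}}{2} \approx -802.99$)
$\frac{1}{t + 39160} = \frac{1}{- \frac{607 \sqrt{7}}{2} + 39160} = \frac{1}{39160 - \frac{607 \sqrt{7}}{2}}$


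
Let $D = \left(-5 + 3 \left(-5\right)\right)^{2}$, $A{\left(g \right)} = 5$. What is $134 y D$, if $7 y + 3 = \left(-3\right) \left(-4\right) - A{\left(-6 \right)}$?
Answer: $\frac{214400}{7} \approx 30629.0$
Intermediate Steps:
$D = 400$ ($D = \left(-5 - 15\right)^{2} = \left(-20\right)^{2} = 400$)
$y = \frac{4}{7}$ ($y = - \frac{3}{7} + \frac{\left(-3\right) \left(-4\right) - 5}{7} = - \frac{3}{7} + \frac{12 - 5}{7} = - \frac{3}{7} + \frac{1}{7} \cdot 7 = - \frac{3}{7} + 1 = \frac{4}{7} \approx 0.57143$)
$134 y D = 134 \cdot \frac{4}{7} \cdot 400 = \frac{536}{7} \cdot 400 = \frac{214400}{7}$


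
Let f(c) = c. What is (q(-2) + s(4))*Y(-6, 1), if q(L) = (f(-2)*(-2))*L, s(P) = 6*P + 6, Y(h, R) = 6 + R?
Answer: 154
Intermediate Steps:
s(P) = 6 + 6*P
q(L) = 4*L (q(L) = (-2*(-2))*L = 4*L)
(q(-2) + s(4))*Y(-6, 1) = (4*(-2) + (6 + 6*4))*(6 + 1) = (-8 + (6 + 24))*7 = (-8 + 30)*7 = 22*7 = 154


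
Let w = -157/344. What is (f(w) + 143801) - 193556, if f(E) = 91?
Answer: -49664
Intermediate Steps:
w = -157/344 (w = -157*1/344 = -157/344 ≈ -0.45640)
(f(w) + 143801) - 193556 = (91 + 143801) - 193556 = 143892 - 193556 = -49664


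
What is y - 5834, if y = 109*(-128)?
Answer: -19786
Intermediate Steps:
y = -13952
y - 5834 = -13952 - 5834 = -19786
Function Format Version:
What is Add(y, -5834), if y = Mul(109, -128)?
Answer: -19786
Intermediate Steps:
y = -13952
Add(y, -5834) = Add(-13952, -5834) = -19786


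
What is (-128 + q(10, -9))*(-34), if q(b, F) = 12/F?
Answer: 13192/3 ≈ 4397.3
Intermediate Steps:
(-128 + q(10, -9))*(-34) = (-128 + 12/(-9))*(-34) = (-128 + 12*(-⅑))*(-34) = (-128 - 4/3)*(-34) = -388/3*(-34) = 13192/3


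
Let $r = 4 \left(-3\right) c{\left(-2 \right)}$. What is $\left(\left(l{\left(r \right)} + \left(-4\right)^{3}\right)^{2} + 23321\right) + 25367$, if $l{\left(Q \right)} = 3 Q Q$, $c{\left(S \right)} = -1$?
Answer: $184112$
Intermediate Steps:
$r = 12$ ($r = 4 \left(-3\right) \left(-1\right) = \left(-12\right) \left(-1\right) = 12$)
$l{\left(Q \right)} = 3 Q^{2}$
$\left(\left(l{\left(r \right)} + \left(-4\right)^{3}\right)^{2} + 23321\right) + 25367 = \left(\left(3 \cdot 12^{2} + \left(-4\right)^{3}\right)^{2} + 23321\right) + 25367 = \left(\left(3 \cdot 144 - 64\right)^{2} + 23321\right) + 25367 = \left(\left(432 - 64\right)^{2} + 23321\right) + 25367 = \left(368^{2} + 23321\right) + 25367 = \left(135424 + 23321\right) + 25367 = 158745 + 25367 = 184112$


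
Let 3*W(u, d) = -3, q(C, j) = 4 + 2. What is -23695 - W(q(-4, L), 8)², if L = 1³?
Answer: -23696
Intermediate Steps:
L = 1
q(C, j) = 6
W(u, d) = -1 (W(u, d) = (⅓)*(-3) = -1)
-23695 - W(q(-4, L), 8)² = -23695 - 1*(-1)² = -23695 - 1*1 = -23695 - 1 = -23696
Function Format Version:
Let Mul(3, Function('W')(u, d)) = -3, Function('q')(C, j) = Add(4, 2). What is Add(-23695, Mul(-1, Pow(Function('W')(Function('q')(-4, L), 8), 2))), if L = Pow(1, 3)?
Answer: -23696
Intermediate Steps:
L = 1
Function('q')(C, j) = 6
Function('W')(u, d) = -1 (Function('W')(u, d) = Mul(Rational(1, 3), -3) = -1)
Add(-23695, Mul(-1, Pow(Function('W')(Function('q')(-4, L), 8), 2))) = Add(-23695, Mul(-1, Pow(-1, 2))) = Add(-23695, Mul(-1, 1)) = Add(-23695, -1) = -23696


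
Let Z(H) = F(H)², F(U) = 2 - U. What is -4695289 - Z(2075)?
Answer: -8992618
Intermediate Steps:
Z(H) = (2 - H)²
-4695289 - Z(2075) = -4695289 - (-2 + 2075)² = -4695289 - 1*2073² = -4695289 - 1*4297329 = -4695289 - 4297329 = -8992618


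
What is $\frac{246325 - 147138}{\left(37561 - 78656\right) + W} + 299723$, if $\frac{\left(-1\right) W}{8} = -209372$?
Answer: $\frac{489711814150}{1633881} \approx 2.9972 \cdot 10^{5}$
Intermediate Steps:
$W = 1674976$ ($W = \left(-8\right) \left(-209372\right) = 1674976$)
$\frac{246325 - 147138}{\left(37561 - 78656\right) + W} + 299723 = \frac{246325 - 147138}{\left(37561 - 78656\right) + 1674976} + 299723 = \frac{99187}{\left(37561 - 78656\right) + 1674976} + 299723 = \frac{99187}{-41095 + 1674976} + 299723 = \frac{99187}{1633881} + 299723 = \frac{489711814150}{1633881}$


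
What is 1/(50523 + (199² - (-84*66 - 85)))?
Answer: 1/95753 ≈ 1.0444e-5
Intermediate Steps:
1/(50523 + (199² - (-84*66 - 85))) = 1/(50523 + (39601 - (-5544 - 85))) = 1/(50523 + (39601 - 1*(-5629))) = 1/(50523 + (39601 + 5629)) = 1/(50523 + 45230) = 1/95753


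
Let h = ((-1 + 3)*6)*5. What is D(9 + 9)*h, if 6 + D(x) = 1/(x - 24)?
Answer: -370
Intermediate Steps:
D(x) = -6 + 1/(-24 + x) (D(x) = -6 + 1/(x - 24) = -6 + 1/(-24 + x))
h = 60 (h = (2*6)*5 = 12*5 = 60)
D(9 + 9)*h = ((145 - 6*(9 + 9))/(-24 + (9 + 9)))*60 = ((145 - 6*18)/(-24 + 18))*60 = ((145 - 108)/(-6))*60 = -⅙*37*60 = -37/6*60 = -370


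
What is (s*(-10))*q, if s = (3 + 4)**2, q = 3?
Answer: -1470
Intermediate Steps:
s = 49 (s = 7**2 = 49)
(s*(-10))*q = (49*(-10))*3 = -490*3 = -1470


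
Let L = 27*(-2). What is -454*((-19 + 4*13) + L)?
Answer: 9534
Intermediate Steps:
L = -54
-454*((-19 + 4*13) + L) = -454*((-19 + 4*13) - 54) = -454*((-19 + 52) - 54) = -454*(33 - 54) = -454*(-21) = 9534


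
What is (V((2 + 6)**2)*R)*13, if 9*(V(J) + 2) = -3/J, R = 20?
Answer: -25025/48 ≈ -521.35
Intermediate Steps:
V(J) = -2 - 1/(3*J) (V(J) = -2 + (-3/J)/9 = -2 - 1/(3*J))
(V((2 + 6)**2)*R)*13 = ((-2 - 1/(3*(2 + 6)**2))*20)*13 = ((-2 - 1/(3*(8**2)))*20)*13 = ((-2 - 1/3/64)*20)*13 = ((-2 - 1/3*1/64)*20)*13 = ((-2 - 1/192)*20)*13 = -385/192*20*13 = -1925/48*13 = -25025/48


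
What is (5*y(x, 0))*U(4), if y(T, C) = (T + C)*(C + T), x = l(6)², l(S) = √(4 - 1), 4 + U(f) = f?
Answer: 0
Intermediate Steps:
U(f) = -4 + f
l(S) = √3
x = 3 (x = (√3)² = 3)
y(T, C) = (C + T)² (y(T, C) = (C + T)*(C + T) = (C + T)²)
(5*y(x, 0))*U(4) = (5*(0 + 3)²)*(-4 + 4) = (5*3²)*0 = (5*9)*0 = 45*0 = 0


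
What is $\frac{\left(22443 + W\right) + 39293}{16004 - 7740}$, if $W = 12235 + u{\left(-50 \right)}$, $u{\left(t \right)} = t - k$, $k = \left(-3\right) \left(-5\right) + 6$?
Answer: $\frac{18475}{2066} \approx 8.9424$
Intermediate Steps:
$k = 21$ ($k = 15 + 6 = 21$)
$u{\left(t \right)} = -21 + t$ ($u{\left(t \right)} = t - 21 = -21 + t$)
$W = 12164$ ($W = 12235 - 71 = 12164$)
$\frac{\left(22443 + W\right) + 39293}{16004 - 7740} = \frac{\left(22443 + 12164\right) + 39293}{16004 - 7740} = \frac{34607 + 39293}{16004 - 7740} = \frac{73900}{8264} = 73900 \cdot \frac{1}{8264} = \frac{18475}{2066}$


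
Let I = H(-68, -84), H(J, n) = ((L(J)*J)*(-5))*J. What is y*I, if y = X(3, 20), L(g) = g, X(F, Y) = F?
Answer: 4716480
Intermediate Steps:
H(J, n) = -5*J**3 (H(J, n) = ((J*J)*(-5))*J = (J**2*(-5))*J = (-5*J**2)*J = -5*J**3)
I = 1572160 (I = -5*(-68)**3 = -5*(-314432) = 1572160)
y = 3
y*I = 3*1572160 = 4716480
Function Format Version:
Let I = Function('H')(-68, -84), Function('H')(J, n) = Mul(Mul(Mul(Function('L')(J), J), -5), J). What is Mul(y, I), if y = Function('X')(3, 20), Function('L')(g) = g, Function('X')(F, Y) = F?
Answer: 4716480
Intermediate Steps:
Function('H')(J, n) = Mul(-5, Pow(J, 3)) (Function('H')(J, n) = Mul(Mul(Mul(J, J), -5), J) = Mul(Mul(Pow(J, 2), -5), J) = Mul(Mul(-5, Pow(J, 2)), J) = Mul(-5, Pow(J, 3)))
I = 1572160 (I = Mul(-5, Pow(-68, 3)) = Mul(-5, -314432) = 1572160)
y = 3
Mul(y, I) = Mul(3, 1572160) = 4716480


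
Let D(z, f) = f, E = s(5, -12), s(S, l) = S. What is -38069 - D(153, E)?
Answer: -38074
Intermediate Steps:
E = 5
-38069 - D(153, E) = -38069 - 1*5 = -38069 - 5 = -38074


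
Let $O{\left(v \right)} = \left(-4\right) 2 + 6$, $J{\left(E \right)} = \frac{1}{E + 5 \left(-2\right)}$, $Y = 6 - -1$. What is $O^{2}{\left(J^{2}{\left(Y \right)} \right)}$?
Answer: $4$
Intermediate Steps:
$Y = 7$ ($Y = 6 + 1 = 7$)
$J{\left(E \right)} = \frac{1}{-10 + E}$ ($J{\left(E \right)} = \frac{1}{E - 10} = \frac{1}{-10 + E}$)
$O{\left(v \right)} = -2$ ($O{\left(v \right)} = -8 + 6 = -2$)
$O^{2}{\left(J^{2}{\left(Y \right)} \right)} = \left(-2\right)^{2} = 4$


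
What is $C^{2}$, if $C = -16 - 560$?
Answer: $331776$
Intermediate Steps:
$C = -576$ ($C = -16 - 560 = -576$)
$C^{2} = \left(-576\right)^{2} = 331776$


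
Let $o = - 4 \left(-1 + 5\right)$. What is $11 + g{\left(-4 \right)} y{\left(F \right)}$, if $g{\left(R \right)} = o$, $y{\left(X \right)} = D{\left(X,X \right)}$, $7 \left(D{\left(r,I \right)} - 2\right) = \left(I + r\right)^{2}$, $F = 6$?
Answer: $- \frac{2451}{7} \approx -350.14$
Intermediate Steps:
$D{\left(r,I \right)} = 2 + \frac{\left(I + r\right)^{2}}{7}$
$y{\left(X \right)} = 2 + \frac{4 X^{2}}{7}$ ($y{\left(X \right)} = 2 + \frac{\left(X + X\right)^{2}}{7} = 2 + \frac{\left(2 X\right)^{2}}{7} = 2 + \frac{4 X^{2}}{7}$)
$o = -16$ ($o = \left(-4\right) 4 = -16$)
$g{\left(R \right)} = -16$
$11 + g{\left(-4 \right)} y{\left(F \right)} = 11 - 16 \left(2 + \frac{4 \cdot 6^{2}}{7}\right) = 11 - 16 \left(2 + \frac{4}{7} \cdot 36\right) = 11 - 16 \left(2 + \frac{144}{7}\right) = 11 - \frac{2528}{7} = - \frac{2451}{7}$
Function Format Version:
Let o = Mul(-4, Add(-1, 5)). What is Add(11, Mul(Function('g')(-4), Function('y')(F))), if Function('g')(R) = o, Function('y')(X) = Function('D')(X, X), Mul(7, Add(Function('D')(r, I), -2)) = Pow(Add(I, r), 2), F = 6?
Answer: Rational(-2451, 7) ≈ -350.14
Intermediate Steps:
Function('D')(r, I) = Add(2, Mul(Rational(1, 7), Pow(Add(I, r), 2)))
Function('y')(X) = Add(2, Mul(Rational(4, 7), Pow(X, 2))) (Function('y')(X) = Add(2, Mul(Rational(1, 7), Pow(Add(X, X), 2))) = Add(2, Mul(Rational(1, 7), Pow(Mul(2, X), 2))) = Add(2, Mul(Rational(1, 7), Mul(4, Pow(X, 2)))) = Add(2, Mul(Rational(4, 7), Pow(X, 2))))
o = -16 (o = Mul(-4, 4) = -16)
Function('g')(R) = -16
Add(11, Mul(Function('g')(-4), Function('y')(F))) = Add(11, Mul(-16, Add(2, Mul(Rational(4, 7), Pow(6, 2))))) = Add(11, Mul(-16, Add(2, Mul(Rational(4, 7), 36)))) = Add(11, Mul(-16, Add(2, Rational(144, 7)))) = Add(11, Mul(-16, Rational(158, 7))) = Add(11, Rational(-2528, 7)) = Rational(-2451, 7)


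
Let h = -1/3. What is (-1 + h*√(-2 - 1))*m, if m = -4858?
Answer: 4858 + 4858*I*√3/3 ≈ 4858.0 + 2804.8*I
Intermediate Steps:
h = -⅓ (h = -1*⅓ = -⅓ ≈ -0.33333)
(-1 + h*√(-2 - 1))*m = (-1 - √(-2 - 1)/3)*(-4858) = (-1 - I*√3/3)*(-4858) = 4858 + 4858*I*√3/3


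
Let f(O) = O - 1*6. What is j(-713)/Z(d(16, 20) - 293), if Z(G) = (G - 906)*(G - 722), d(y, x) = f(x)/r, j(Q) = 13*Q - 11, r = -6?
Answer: -5220/687463 ≈ -0.0075931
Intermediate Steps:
f(O) = -6 + O (f(O) = O - 6 = -6 + O)
j(Q) = -11 + 13*Q
d(y, x) = 1 - x/6 (d(y, x) = (-6 + x)/(-6) = (-6 + x)*(-1/6) = 1 - x/6)
Z(G) = (-906 + G)*(-722 + G)
j(-713)/Z(d(16, 20) - 293) = (-11 + 13*(-713))/(654132 + ((1 - 1/6*20) - 293)**2 - 1628*((1 - 1/6*20) - 293)) = (-11 - 9269)/(654132 + ((1 - 10/3) - 293)**2 - 1628*((1 - 10/3) - 293)) = -9280/(654132 + (-7/3 - 293)**2 - 1628*(-7/3 - 293)) = -9280/(654132 + (-886/3)**2 - 1628*(-886/3)) = -9280/(654132 + 784996/9 + 1442408/3) = -9280/10999408/9 = -9280*9/10999408 = -5220/687463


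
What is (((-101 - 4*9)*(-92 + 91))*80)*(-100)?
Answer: -1096000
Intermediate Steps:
(((-101 - 4*9)*(-92 + 91))*80)*(-100) = (((-101 - 36)*(-1))*80)*(-100) = (-137*(-1)*80)*(-100) = (137*80)*(-100) = 10960*(-100) = -1096000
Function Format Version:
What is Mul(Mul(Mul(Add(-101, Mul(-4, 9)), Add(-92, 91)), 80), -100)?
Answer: -1096000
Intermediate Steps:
Mul(Mul(Mul(Add(-101, Mul(-4, 9)), Add(-92, 91)), 80), -100) = Mul(Mul(Mul(Add(-101, -36), -1), 80), -100) = Mul(Mul(Mul(-137, -1), 80), -100) = Mul(Mul(137, 80), -100) = Mul(10960, -100) = -1096000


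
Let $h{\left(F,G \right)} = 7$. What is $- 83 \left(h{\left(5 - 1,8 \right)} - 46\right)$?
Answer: $3237$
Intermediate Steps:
$- 83 \left(h{\left(5 - 1,8 \right)} - 46\right) = - 83 \left(7 - 46\right) = \left(-83\right) \left(-39\right) = 3237$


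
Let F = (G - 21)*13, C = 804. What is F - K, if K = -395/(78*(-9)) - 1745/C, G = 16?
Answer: -5963185/94068 ≈ -63.392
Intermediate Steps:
K = -151235/94068 (K = -395/(78*(-9)) - 1745/804 = -395/(-702) - 1745*1/804 = -395*(-1/702) - 1745/804 = 395/702 - 1745/804 = -151235/94068 ≈ -1.6077)
F = -65 (F = (16 - 21)*13 = -5*13 = -65)
F - K = -65 - 1*(-151235/94068) = -65 + 151235/94068 = -5963185/94068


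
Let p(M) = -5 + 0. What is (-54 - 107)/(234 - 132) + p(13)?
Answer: -671/102 ≈ -6.5784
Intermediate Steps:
p(M) = -5
(-54 - 107)/(234 - 132) + p(13) = (-54 - 107)/(234 - 132) - 5 = -161/102 - 5 = -671/102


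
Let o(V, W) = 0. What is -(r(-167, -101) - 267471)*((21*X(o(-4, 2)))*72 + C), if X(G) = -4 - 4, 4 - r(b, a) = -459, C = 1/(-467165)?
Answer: -1508816240169728/467165 ≈ -3.2297e+9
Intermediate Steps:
C = -1/467165 ≈ -2.1406e-6
r(b, a) = 463 (r(b, a) = 4 - 1*(-459) = 4 + 459 = 463)
X(G) = -8
-(r(-167, -101) - 267471)*((21*X(o(-4, 2)))*72 + C) = -(463 - 267471)*((21*(-8))*72 - 1/467165) = -(-267008)*(-168*72 - 1/467165) = -(-267008)*(-12096 - 1/467165) = -(-267008)*(-5650827841)/467165 = -1*1508816240169728/467165 = -1508816240169728/467165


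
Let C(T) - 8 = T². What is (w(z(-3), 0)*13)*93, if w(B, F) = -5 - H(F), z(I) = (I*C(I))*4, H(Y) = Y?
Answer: -6045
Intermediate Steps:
C(T) = 8 + T²
z(I) = 4*I*(8 + I²) (z(I) = (I*(8 + I²))*4 = 4*I*(8 + I²))
w(B, F) = -5 - F
(w(z(-3), 0)*13)*93 = ((-5 - 1*0)*13)*93 = ((-5 + 0)*13)*93 = -5*13*93 = -65*93 = -6045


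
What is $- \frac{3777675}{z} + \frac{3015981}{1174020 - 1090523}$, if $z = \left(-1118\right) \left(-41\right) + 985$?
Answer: $- \frac{174207251112}{3909580031} \approx -44.559$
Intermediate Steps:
$z = 46823$ ($z = 45838 + 985 = 46823$)
$- \frac{3777675}{z} + \frac{3015981}{1174020 - 1090523} = - \frac{3777675}{46823} + \frac{3015981}{1174020 - 1090523} = \left(-3777675\right) \frac{1}{46823} + \frac{3015981}{1174020 - 1090523} = - \frac{3777675}{46823} + \frac{3015981}{83497} = - \frac{174207251112}{3909580031}$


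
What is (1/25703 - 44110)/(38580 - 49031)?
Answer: 1133759329/268622053 ≈ 4.2206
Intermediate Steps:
(1/25703 - 44110)/(38580 - 49031) = (1/25703 - 44110)/(-10451) = -1133759329/25703*(-1/10451) = 1133759329/268622053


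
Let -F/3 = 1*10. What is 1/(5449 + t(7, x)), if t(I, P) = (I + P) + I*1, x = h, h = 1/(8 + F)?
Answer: 22/120185 ≈ 0.00018305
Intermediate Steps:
F = -30 (F = -3*10 = -30)
h = -1/22 (h = 1/(8 - 30) = 1/(-22) = -1/22 ≈ -0.045455)
x = -1/22 ≈ -0.045455
t(I, P) = P + 2*I (t(I, P) = (I + P) + I = P + 2*I)
1/(5449 + t(7, x)) = 1/(5449 + (-1/22 + 2*7)) = 1/(5449 + (-1/22 + 14)) = 1/(5449 + 307/22) = 1/(120185/22) = 22/120185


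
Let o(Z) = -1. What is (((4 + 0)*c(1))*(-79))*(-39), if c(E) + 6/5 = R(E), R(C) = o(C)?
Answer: -135564/5 ≈ -27113.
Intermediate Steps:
R(C) = -1
c(E) = -11/5 (c(E) = -6/5 - 1 = -11/5)
(((4 + 0)*c(1))*(-79))*(-39) = (((4 + 0)*(-11/5))*(-79))*(-39) = ((4*(-11/5))*(-79))*(-39) = -44/5*(-79)*(-39) = (3476/5)*(-39) = -135564/5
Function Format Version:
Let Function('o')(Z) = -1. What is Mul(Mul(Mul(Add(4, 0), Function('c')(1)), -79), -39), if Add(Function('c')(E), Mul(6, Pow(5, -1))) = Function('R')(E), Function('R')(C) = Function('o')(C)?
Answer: Rational(-135564, 5) ≈ -27113.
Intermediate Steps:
Function('R')(C) = -1
Function('c')(E) = Rational(-11, 5) (Function('c')(E) = Add(Rational(-6, 5), -1) = Rational(-11, 5))
Mul(Mul(Mul(Add(4, 0), Function('c')(1)), -79), -39) = Mul(Mul(Mul(Add(4, 0), Rational(-11, 5)), -79), -39) = Mul(Mul(Mul(4, Rational(-11, 5)), -79), -39) = Mul(Mul(Rational(-44, 5), -79), -39) = Mul(Rational(3476, 5), -39) = Rational(-135564, 5)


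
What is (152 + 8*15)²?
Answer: 73984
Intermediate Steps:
(152 + 8*15)² = (152 + 120)² = 272² = 73984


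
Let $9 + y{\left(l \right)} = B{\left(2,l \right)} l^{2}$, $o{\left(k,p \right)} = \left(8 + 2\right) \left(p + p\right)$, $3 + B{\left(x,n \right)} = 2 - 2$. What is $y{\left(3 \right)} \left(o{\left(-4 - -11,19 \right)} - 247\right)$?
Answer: $-4788$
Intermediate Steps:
$B{\left(x,n \right)} = -3$ ($B{\left(x,n \right)} = -3 + \left(2 - 2\right) = -3 + 0 = -3$)
$o{\left(k,p \right)} = 20 p$ ($o{\left(k,p \right)} = 10 \cdot 2 p = 20 p$)
$y{\left(l \right)} = -9 - 3 l^{2}$
$y{\left(3 \right)} \left(o{\left(-4 - -11,19 \right)} - 247\right) = \left(-9 - 3 \cdot 3^{2}\right) \left(20 \cdot 19 - 247\right) = \left(-9 - 27\right) \left(380 - 247\right) = \left(-9 - 27\right) 133 = \left(-36\right) 133 = -4788$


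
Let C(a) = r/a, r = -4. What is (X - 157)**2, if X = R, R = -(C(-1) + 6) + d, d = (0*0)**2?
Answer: 27889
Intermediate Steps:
C(a) = -4/a
d = 0 (d = 0**2 = 0)
R = -10 (R = -(-4/(-1) + 6) + 0 = -(-4*(-1) + 6) + 0 = -(4 + 6) + 0 = -1*10 + 0 = -10 + 0 = -10)
X = -10
(X - 157)**2 = (-10 - 157)**2 = (-167)**2 = 27889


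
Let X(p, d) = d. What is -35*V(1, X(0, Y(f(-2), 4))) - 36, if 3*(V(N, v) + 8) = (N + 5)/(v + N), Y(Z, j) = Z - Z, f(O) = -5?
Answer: 174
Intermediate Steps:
Y(Z, j) = 0
V(N, v) = -8 + (5 + N)/(3*(N + v)) (V(N, v) = -8 + ((N + 5)/(v + N))/3 = -8 + ((5 + N)/(N + v))/3 = -8 + (5 + N)/(3*(N + v)))
-35*V(1, X(0, Y(f(-2), 4))) - 36 = -35*(5 - 24*0 - 23*1)/(3*(1 + 0)) - 36 = -35*(5 + 0 - 23)/(3*1) - 36 = -35*(-18)/3 - 36 = -35*(-6) - 36 = 210 - 36 = 174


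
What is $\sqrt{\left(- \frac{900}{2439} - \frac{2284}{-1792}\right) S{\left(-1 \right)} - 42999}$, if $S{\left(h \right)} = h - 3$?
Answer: $\frac{i \sqrt{2475993972333}}{7588} \approx 207.37 i$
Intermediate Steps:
$S{\left(h \right)} = -3 + h$ ($S{\left(h \right)} = h - 3 = -3 + h$)
$\sqrt{\left(- \frac{900}{2439} - \frac{2284}{-1792}\right) S{\left(-1 \right)} - 42999} = \sqrt{\left(- \frac{900}{2439} - \frac{2284}{-1792}\right) \left(-3 - 1\right) - 42999} = \sqrt{\left(\left(-900\right) \frac{1}{2439} - - \frac{571}{448}\right) \left(-4\right) - 42999} = \sqrt{\left(- \frac{100}{271} + \frac{571}{448}\right) \left(-4\right) - 42999} = \sqrt{\frac{109941}{121408} \left(-4\right) - 42999} = \sqrt{- \frac{109941}{30352} - 42999} = \sqrt{- \frac{1305215589}{30352}} = \frac{i \sqrt{2475993972333}}{7588}$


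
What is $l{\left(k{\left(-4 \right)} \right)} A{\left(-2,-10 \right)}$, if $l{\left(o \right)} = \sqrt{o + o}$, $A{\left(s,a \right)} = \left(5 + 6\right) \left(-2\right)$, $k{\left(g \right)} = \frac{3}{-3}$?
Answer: $- 22 i \sqrt{2} \approx - 31.113 i$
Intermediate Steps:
$k{\left(g \right)} = -1$ ($k{\left(g \right)} = 3 \left(- \frac{1}{3}\right) = -1$)
$A{\left(s,a \right)} = -22$ ($A{\left(s,a \right)} = 11 \left(-2\right) = -22$)
$l{\left(o \right)} = \sqrt{2} \sqrt{o}$ ($l{\left(o \right)} = \sqrt{2 o} = \sqrt{2} \sqrt{o}$)
$l{\left(k{\left(-4 \right)} \right)} A{\left(-2,-10 \right)} = \sqrt{2} \sqrt{-1} \left(-22\right) = \sqrt{2} i \left(-22\right) = i \sqrt{2} \left(-22\right) = - 22 i \sqrt{2}$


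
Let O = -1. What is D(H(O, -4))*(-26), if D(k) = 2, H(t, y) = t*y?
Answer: -52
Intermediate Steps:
D(H(O, -4))*(-26) = 2*(-26) = -52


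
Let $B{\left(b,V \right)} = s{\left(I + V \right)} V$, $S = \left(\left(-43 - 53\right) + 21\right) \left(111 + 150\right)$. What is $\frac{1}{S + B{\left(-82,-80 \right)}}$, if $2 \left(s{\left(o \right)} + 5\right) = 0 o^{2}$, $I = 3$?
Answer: $- \frac{1}{19175} \approx -5.2151 \cdot 10^{-5}$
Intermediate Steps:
$s{\left(o \right)} = -5$ ($s{\left(o \right)} = -5 + \frac{0 o^{2}}{2} = -5 + \frac{1}{2} \cdot 0 = -5 + 0 = -5$)
$S = -19575$ ($S = \left(-96 + 21\right) 261 = \left(-75\right) 261 = -19575$)
$B{\left(b,V \right)} = - 5 V$
$\frac{1}{S + B{\left(-82,-80 \right)}} = \frac{1}{-19575 - -400} = \frac{1}{-19575 + 400} = \frac{1}{-19175} = - \frac{1}{19175}$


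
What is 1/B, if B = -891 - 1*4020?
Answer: -1/4911 ≈ -0.00020362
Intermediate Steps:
B = -4911 (B = -891 - 4020 = -4911)
1/B = 1/(-4911) = -1/4911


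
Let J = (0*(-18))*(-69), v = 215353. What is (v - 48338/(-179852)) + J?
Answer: 19365858047/89926 ≈ 2.1535e+5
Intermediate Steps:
J = 0 (J = 0*(-69) = 0)
(v - 48338/(-179852)) + J = (215353 - 48338/(-179852)) + 0 = (215353 - 48338*(-1/179852)) + 0 = (215353 + 24169/89926) + 0 = 19365858047/89926 + 0 = 19365858047/89926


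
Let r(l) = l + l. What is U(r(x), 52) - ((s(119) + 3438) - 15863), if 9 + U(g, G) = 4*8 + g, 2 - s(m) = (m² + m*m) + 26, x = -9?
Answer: 40776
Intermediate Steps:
r(l) = 2*l
s(m) = -24 - 2*m² (s(m) = 2 - ((m² + m*m) + 26) = 2 - ((m² + m²) + 26) = 2 - (2*m² + 26) = 2 - (26 + 2*m²) = 2 + (-26 - 2*m²) = -24 - 2*m²)
U(g, G) = 23 + g (U(g, G) = -9 + (4*8 + g) = -9 + (32 + g) = 23 + g)
U(r(x), 52) - ((s(119) + 3438) - 15863) = (23 + 2*(-9)) - (((-24 - 2*119²) + 3438) - 15863) = (23 - 18) - (((-24 - 2*14161) + 3438) - 15863) = 5 - (((-24 - 28322) + 3438) - 15863) = 5 - ((-28346 + 3438) - 15863) = 5 - (-24908 - 15863) = 5 - 1*(-40771) = 5 + 40771 = 40776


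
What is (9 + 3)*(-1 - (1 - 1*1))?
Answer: -12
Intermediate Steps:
(9 + 3)*(-1 - (1 - 1*1)) = 12*(-1 - (1 - 1)) = 12*(-1 - 1*0) = 12*(-1 + 0) = 12*(-1) = -12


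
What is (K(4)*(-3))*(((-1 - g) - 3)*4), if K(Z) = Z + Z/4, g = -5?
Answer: -60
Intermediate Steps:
K(Z) = 5*Z/4 (K(Z) = Z + Z*(1/4) = Z + Z/4 = 5*Z/4)
(K(4)*(-3))*(((-1 - g) - 3)*4) = (((5/4)*4)*(-3))*(((-1 - 1*(-5)) - 3)*4) = (5*(-3))*(((-1 + 5) - 3)*4) = -15*(4 - 3)*4 = -15*4 = -60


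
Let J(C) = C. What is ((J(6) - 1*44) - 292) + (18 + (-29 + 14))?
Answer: -327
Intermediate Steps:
((J(6) - 1*44) - 292) + (18 + (-29 + 14)) = ((6 - 1*44) - 292) + (18 + (-29 + 14)) = ((6 - 44) - 292) + (18 - 15) = (-38 - 292) + 3 = -330 + 3 = -327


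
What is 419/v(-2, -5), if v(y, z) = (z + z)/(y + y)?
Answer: 838/5 ≈ 167.60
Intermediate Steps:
v(y, z) = z/y (v(y, z) = (2*z)/((2*y)) = (2*z)*(1/(2*y)) = z/y)
419/v(-2, -5) = 419/((-5/(-2))) = 419/((-5*(-½))) = 419/(5/2) = 419*(⅖) = 838/5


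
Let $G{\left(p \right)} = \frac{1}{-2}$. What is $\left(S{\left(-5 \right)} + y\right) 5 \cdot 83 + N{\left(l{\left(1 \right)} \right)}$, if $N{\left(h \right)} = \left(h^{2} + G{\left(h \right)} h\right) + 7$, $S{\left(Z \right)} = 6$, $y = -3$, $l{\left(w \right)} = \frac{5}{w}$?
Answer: $\frac{2549}{2} \approx 1274.5$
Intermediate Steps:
$G{\left(p \right)} = - \frac{1}{2}$
$N{\left(h \right)} = 7 + h^{2} - \frac{h}{2}$ ($N{\left(h \right)} = \left(h^{2} - \frac{h}{2}\right) + 7 = 7 + h^{2} - \frac{h}{2}$)
$\left(S{\left(-5 \right)} + y\right) 5 \cdot 83 + N{\left(l{\left(1 \right)} \right)} = \left(6 - 3\right) 5 \cdot 83 + \left(7 + \left(\frac{5}{1}\right)^{2} - \frac{5 \cdot 1^{-1}}{2}\right) = 3 \cdot 5 \cdot 83 + \left(7 + \left(5 \cdot 1\right)^{2} - \frac{5 \cdot 1}{2}\right) = 15 \cdot 83 + \left(7 + 5^{2} - \frac{5}{2}\right) = 1245 + \left(7 + 25 - \frac{5}{2}\right) = 1245 + \frac{59}{2} = \frac{2549}{2}$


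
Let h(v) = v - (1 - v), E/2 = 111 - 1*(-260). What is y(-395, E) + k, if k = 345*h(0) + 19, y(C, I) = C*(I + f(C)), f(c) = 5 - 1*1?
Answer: -294996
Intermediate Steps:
E = 742 (E = 2*(111 - 1*(-260)) = 2*(111 + 260) = 2*371 = 742)
f(c) = 4 (f(c) = 5 - 1 = 4)
y(C, I) = C*(4 + I) (y(C, I) = C*(I + 4) = C*(4 + I))
h(v) = -1 + 2*v (h(v) = v + (-1 + v) = -1 + 2*v)
k = -326 (k = 345*(-1 + 2*0) + 19 = 345*(-1 + 0) + 19 = 345*(-1) + 19 = -345 + 19 = -326)
y(-395, E) + k = -395*(4 + 742) - 326 = -395*746 - 326 = -294670 - 326 = -294996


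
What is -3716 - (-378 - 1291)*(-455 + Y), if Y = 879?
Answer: 703940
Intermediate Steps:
-3716 - (-378 - 1291)*(-455 + Y) = -3716 - (-378 - 1291)*(-455 + 879) = -3716 - (-1669)*424 = -3716 - 1*(-707656) = -3716 + 707656 = 703940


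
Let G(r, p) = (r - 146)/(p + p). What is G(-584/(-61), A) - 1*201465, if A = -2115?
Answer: -8664000938/43005 ≈ -2.0147e+5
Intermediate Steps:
G(r, p) = (-146 + r)/(2*p) (G(r, p) = (-146 + r)/((2*p)) = (-146 + r)*(1/(2*p)) = (-146 + r)/(2*p))
G(-584/(-61), A) - 1*201465 = (½)*(-146 - 584/(-61))/(-2115) - 1*201465 = (½)*(-1/2115)*(-146 - 584*(-1/61)) - 201465 = (½)*(-1/2115)*(-146 + 584/61) - 201465 = (½)*(-1/2115)*(-8322/61) - 201465 = 1387/43005 - 201465 = -8664000938/43005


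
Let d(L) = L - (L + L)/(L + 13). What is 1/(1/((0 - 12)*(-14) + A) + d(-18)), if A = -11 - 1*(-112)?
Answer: -1345/33889 ≈ -0.039688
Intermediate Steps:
A = 101 (A = -11 + 112 = 101)
d(L) = L - 2*L/(13 + L)
1/(1/((0 - 12)*(-14) + A) + d(-18)) = 1/(1/((0 - 12)*(-14) + 101) - 18*(11 - 18)/(13 - 18)) = 1/(1/(-12*(-14) + 101) - 18*(-7)/(-5)) = 1/(1/(168 + 101) - 18*(-1/5)*(-7)) = 1/(1/269 - 126/5) = 1/(-33889/1345) = -1345/33889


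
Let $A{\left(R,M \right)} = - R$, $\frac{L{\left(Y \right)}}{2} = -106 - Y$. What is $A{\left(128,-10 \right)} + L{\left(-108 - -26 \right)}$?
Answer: $-176$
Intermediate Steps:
$L{\left(Y \right)} = -212 - 2 Y$ ($L{\left(Y \right)} = 2 \left(-106 - Y\right) = -212 - 2 Y$)
$A{\left(128,-10 \right)} + L{\left(-108 - -26 \right)} = \left(-1\right) 128 - \left(212 + 2 \left(-108 - -26\right)\right) = -128 - \left(212 + 2 \left(-108 + 26\right)\right) = -128 - 48 = -176$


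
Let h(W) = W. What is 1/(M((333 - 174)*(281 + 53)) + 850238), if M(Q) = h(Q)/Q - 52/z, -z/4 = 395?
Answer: 395/335844418 ≈ 1.1761e-6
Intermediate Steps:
z = -1580 (z = -4*395 = -1580)
M(Q) = 408/395 (M(Q) = Q/Q - 52/(-1580) = 1 - 52*(-1/1580) = 1 + 13/395 = 408/395)
1/(M((333 - 174)*(281 + 53)) + 850238) = 1/(408/395 + 850238) = 1/(335844418/395) = 395/335844418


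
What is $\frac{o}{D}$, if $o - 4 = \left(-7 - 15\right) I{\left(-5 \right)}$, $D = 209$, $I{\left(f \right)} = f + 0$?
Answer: $\frac{6}{11} \approx 0.54545$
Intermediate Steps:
$I{\left(f \right)} = f$
$o = 114$ ($o = 4 + \left(-7 - 15\right) \left(-5\right) = 4 - -110 = 4 + 110 = 114$)
$\frac{o}{D} = \frac{114}{209} = 114 \cdot \frac{1}{209} = \frac{6}{11}$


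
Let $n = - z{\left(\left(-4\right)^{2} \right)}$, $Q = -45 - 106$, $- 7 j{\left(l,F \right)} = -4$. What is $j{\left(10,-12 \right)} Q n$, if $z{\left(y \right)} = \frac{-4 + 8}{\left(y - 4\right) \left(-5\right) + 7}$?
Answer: $- \frac{2416}{371} \approx -6.5121$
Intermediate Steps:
$j{\left(l,F \right)} = \frac{4}{7}$ ($j{\left(l,F \right)} = \left(- \frac{1}{7}\right) \left(-4\right) = \frac{4}{7}$)
$Q = -151$ ($Q = -45 - 106 = -151$)
$z{\left(y \right)} = \frac{4}{27 - 5 y}$ ($z{\left(y \right)} = \frac{4}{\left(-4 + y\right) \left(-5\right) + 7} = \frac{4}{\left(20 - 5 y\right) + 7} = \frac{4}{27 - 5 y}$)
$n = \frac{4}{53}$ ($n = - \frac{-4}{-27 + 5 \left(-4\right)^{2}} = - \frac{-4}{-27 + 5 \cdot 16} = - \frac{-4}{-27 + 80} = - \frac{-4}{53} = \left(-1\right) \left(- \frac{4}{53}\right) = \frac{4}{53} \approx 0.075472$)
$j{\left(10,-12 \right)} Q n = \frac{4}{7} \left(-151\right) \frac{4}{53} = \left(- \frac{604}{7}\right) \frac{4}{53} = - \frac{2416}{371}$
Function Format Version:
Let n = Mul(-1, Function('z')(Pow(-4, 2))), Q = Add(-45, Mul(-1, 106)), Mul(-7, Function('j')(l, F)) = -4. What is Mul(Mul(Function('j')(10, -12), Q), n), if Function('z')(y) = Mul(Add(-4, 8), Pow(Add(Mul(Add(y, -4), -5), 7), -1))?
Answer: Rational(-2416, 371) ≈ -6.5121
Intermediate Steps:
Function('j')(l, F) = Rational(4, 7) (Function('j')(l, F) = Mul(Rational(-1, 7), -4) = Rational(4, 7))
Q = -151 (Q = Add(-45, -106) = -151)
Function('z')(y) = Mul(4, Pow(Add(27, Mul(-5, y)), -1)) (Function('z')(y) = Mul(4, Pow(Add(Mul(Add(-4, y), -5), 7), -1)) = Mul(4, Pow(Add(Add(20, Mul(-5, y)), 7), -1)) = Mul(4, Pow(Add(27, Mul(-5, y)), -1)))
n = Rational(4, 53) (n = Mul(-1, Mul(-4, Pow(Add(-27, Mul(5, Pow(-4, 2))), -1))) = Mul(-1, Mul(-4, Pow(Add(-27, Mul(5, 16)), -1))) = Mul(-1, Mul(-4, Pow(Add(-27, 80), -1))) = Mul(-1, Mul(-4, Pow(53, -1))) = Mul(-1, Mul(-4, Rational(1, 53))) = Mul(-1, Rational(-4, 53)) = Rational(4, 53) ≈ 0.075472)
Mul(Mul(Function('j')(10, -12), Q), n) = Mul(Mul(Rational(4, 7), -151), Rational(4, 53)) = Mul(Rational(-604, 7), Rational(4, 53)) = Rational(-2416, 371)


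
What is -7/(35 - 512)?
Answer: 7/477 ≈ 0.014675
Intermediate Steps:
-7/(35 - 512) = -7/(-477) = -1/477*(-7) = 7/477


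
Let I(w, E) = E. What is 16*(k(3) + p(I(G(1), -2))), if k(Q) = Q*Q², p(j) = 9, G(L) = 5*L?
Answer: 576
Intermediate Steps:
k(Q) = Q³
16*(k(3) + p(I(G(1), -2))) = 16*(3³ + 9) = 16*(27 + 9) = 16*36 = 576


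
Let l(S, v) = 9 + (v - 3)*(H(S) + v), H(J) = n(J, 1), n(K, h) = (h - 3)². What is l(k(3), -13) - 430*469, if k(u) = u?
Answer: -201517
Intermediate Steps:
n(K, h) = (-3 + h)²
H(J) = 4 (H(J) = (-3 + 1)² = (-2)² = 4)
l(S, v) = 9 + (-3 + v)*(4 + v) (l(S, v) = 9 + (v - 3)*(4 + v) = 9 + (-3 + v)*(4 + v))
l(k(3), -13) - 430*469 = (-3 - 13 + (-13)²) - 430*469 = (-3 - 13 + 169) - 201670 = 153 - 201670 = -201517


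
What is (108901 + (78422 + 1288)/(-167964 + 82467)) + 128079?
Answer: 6753666450/28499 ≈ 2.3698e+5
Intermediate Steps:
(108901 + (78422 + 1288)/(-167964 + 82467)) + 128079 = (108901 + 79710/(-85497)) + 128079 = (108901 + 79710*(-1/85497)) + 128079 = (108901 - 26570/28499) + 128079 = 3103543029/28499 + 128079 = 6753666450/28499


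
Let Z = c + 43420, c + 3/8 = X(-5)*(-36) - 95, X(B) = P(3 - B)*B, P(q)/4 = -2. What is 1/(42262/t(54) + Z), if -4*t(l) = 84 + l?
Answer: 552/22444121 ≈ 2.4594e-5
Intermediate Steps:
P(q) = -8 (P(q) = 4*(-2) = -8)
X(B) = -8*B
c = -12283/8 (c = -3/8 + (-8*(-5)*(-36) - 95) = -3/8 + (40*(-36) - 95) = -3/8 + (-1440 - 95) = -3/8 - 1535 = -12283/8 ≈ -1535.4)
t(l) = -21 - l/4 (t(l) = -(84 + l)/4 = -21 - l/4)
Z = 335077/8 (Z = -12283/8 + 43420 = 335077/8 ≈ 41885.)
1/(42262/t(54) + Z) = 1/(42262/(-21 - ¼*54) + 335077/8) = 1/(42262/(-21 - 27/2) + 335077/8) = 1/(42262/(-69/2) + 335077/8) = 1/(42262*(-2/69) + 335077/8) = 1/(-84524/69 + 335077/8) = 1/(22444121/552) = 552/22444121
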